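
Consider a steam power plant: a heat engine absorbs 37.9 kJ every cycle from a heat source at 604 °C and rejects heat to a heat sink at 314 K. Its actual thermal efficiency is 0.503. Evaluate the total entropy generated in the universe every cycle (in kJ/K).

T_H = 604 °C → 604 + 273.15 = 877.15 K.
W = η·Q_H = 0.503 × 37.9 = 19.06 kJ, so Q_C = Q_H − W = 18.84 kJ.
The hot reservoir loses entropy Q_H/T_H = 37.9/877.15 = 0.04321 kJ/K; the cold reservoir gains Q_C/T_C = 18.84/314.00 = 0.05999 kJ/K.
ΔS_univ = −Q_H/T_H + Q_C/T_C = 0.0168 kJ/K (> 0, since η = 0.503 < η_Carnot = 0.642).

ΔS_univ ≈ 0.0168 kJ/K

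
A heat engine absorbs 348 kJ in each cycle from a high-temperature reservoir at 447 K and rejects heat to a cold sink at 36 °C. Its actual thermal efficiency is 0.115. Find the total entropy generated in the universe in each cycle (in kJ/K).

ΔS_univ ≈ 0.2177 kJ/K

T_C = 36 °C → 36 + 273.15 = 309.15 K.
W = η·Q_H = 0.115 × 348 = 40.02 kJ, so Q_C = Q_H − W = 308.0 kJ.
The hot reservoir loses entropy Q_H/T_H = 348/447.00 = 0.7785 kJ/K; the cold reservoir gains Q_C/T_C = 308.0/309.15 = 0.9962 kJ/K.
ΔS_univ = −Q_H/T_H + Q_C/T_C = 0.2177 kJ/K (> 0, since η = 0.115 < η_Carnot = 0.308).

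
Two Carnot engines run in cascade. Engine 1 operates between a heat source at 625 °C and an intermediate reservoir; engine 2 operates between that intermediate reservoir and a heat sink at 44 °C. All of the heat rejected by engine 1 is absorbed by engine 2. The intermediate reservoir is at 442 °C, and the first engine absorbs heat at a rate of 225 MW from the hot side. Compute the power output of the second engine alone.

Ẇ₂ ≈ 99.70 MW

T_H = 625 °C → 625 + 273.15 = 898.15 K.
T_C = 44 °C → 44 + 273.15 = 317.15 K.
T_m = 442 °C → 442 + 273.15 = 715.15 K.
Heat entering the second stage: Q_m = Q_H·(T_m/T_H) = 225 × 715.15/898.15 = 179.2 MW.
Second-stage efficiency η₂ = 1 − T_C/T_m = 1 − 317.15/715.15 = 0.5565, so W₂ = η₂·Q_m = 99.70 MW.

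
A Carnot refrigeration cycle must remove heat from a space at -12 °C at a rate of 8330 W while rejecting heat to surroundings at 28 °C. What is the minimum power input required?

T_H = 28 °C → 28 + 273.15 = 301.15 K.
T_C = -12 °C → -12 + 273.15 = 261.15 K.
Carnot COP: COP_R = T_C/(T_H − T_C) = 261.15/40.00 = 6.5287.
W = Q_C/COP_R = 8330/6.5287 = 1276 W.

Ẇ_in ≈ 1276 W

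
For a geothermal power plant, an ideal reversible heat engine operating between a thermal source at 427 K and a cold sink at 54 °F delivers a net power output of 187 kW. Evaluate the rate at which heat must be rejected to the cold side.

T_C = 54 °F → (54 − 32) × 5/9 = 12.22 °C = 285.37 K.
Since the cycle is reversible, η = 1 − T_C/T_H = 1 − 285.37/427.00 = 0.3317.
Since Q_C/Q_H = T_C/T_H and Q_H = W/η, Q_C = W·T_C/(T_H − T_C) = 187 × 285.37/141.63 = 377 kW.

Q̇_C ≈ 377 kW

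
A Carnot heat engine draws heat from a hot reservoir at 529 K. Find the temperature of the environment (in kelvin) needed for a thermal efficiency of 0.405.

T_C ≈ 314.8 K

From η = 1 − T_C/T_H, T_C = T_H·(1 − η) = 529.00 × (1 − 0.405) = 314.8 K.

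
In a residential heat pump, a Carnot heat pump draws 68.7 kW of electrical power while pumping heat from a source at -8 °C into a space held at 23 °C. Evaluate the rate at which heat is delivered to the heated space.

T_H = 23 °C → 23 + 273.15 = 296.15 K.
T_C = -8 °C → -8 + 273.15 = 265.15 K.
COP_HP = T_H/(T_H − T_C) = 296.15/31.00 = 9.5532.
Q_H = COP_HP · W = 9.5532 × 68.7 = 656 kW.

Q̇_H ≈ 656 kW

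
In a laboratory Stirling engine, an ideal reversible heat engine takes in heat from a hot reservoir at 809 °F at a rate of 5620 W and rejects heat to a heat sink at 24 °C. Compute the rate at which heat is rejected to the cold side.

Q̇_C ≈ 2370 W

T_H = 809 °F → (809 − 32) × 5/9 = 431.67 °C = 704.82 K.
T_C = 24 °C → 24 + 273.15 = 297.15 K.
For a reversible engine, η = 1 − T_C/T_H = 1 − 297.15/704.82 = 0.5784.
For a reversible cycle Q_C/Q_H = T_C/T_H, so Q_C = 5620 × 297.15/704.82 = 2370 W.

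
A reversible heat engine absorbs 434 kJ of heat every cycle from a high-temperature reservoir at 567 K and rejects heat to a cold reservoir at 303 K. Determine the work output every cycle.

W ≈ 202 kJ

For a reversible engine, η = 1 − T_C/T_H = 1 − 303.00/567.00 = 0.4656.
W = η·Q_H = 0.4656 × 434 = 202 kJ.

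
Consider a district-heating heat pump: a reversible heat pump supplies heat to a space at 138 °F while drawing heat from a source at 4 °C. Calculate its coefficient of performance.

T_H = 138 °F → (138 − 32) × 5/9 = 58.89 °C = 332.04 K.
T_C = 4 °C → 4 + 273.15 = 277.15 K.
For a reversible heat pump, COP_HP = T_H/(T_H − T_C) = 332.04/(332.04 − 277.15) = 6.049.

COP_HP ≈ 6.049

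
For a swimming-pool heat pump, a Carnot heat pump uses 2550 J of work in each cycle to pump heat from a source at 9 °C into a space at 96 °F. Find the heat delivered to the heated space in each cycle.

Q_H ≈ 29600 J

T_H = 96 °F → (96 − 32) × 5/9 = 35.56 °C = 308.71 K.
T_C = 9 °C → 9 + 273.15 = 282.15 K.
COP_HP = T_H/(T_H − T_C) = 308.71/26.56 = 11.6249.
Q_H = COP_HP · W = 11.6249 × 2550 = 29600 J.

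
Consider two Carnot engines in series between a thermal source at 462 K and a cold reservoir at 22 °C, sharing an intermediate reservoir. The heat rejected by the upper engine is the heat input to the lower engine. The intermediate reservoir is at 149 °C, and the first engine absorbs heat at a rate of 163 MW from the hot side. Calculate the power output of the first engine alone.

T_C = 22 °C → 22 + 273.15 = 295.15 K.
T_m = 149 °C → 149 + 273.15 = 422.15 K.
First-stage efficiency η₁ = 1 − T_m/T_H = 1 − 422.15/462.00 = 0.0863.
W₁ = η₁·Q_H = 0.0863 × 163 = 14.1 MW.

Ẇ₁ ≈ 14.1 MW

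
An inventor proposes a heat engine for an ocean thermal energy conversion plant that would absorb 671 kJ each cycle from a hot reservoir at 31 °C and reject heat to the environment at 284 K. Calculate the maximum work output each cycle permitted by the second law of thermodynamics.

T_H = 31 °C → 31 + 273.15 = 304.15 K.
By the Carnot theorem, η_max = 1 − T_C/T_H = 1 − 284.00/304.15 = 0.0663.
W_max = η_max · Q_H = 0.0663 × 671 = 44.5 kJ.

W_max ≈ 44.5 kJ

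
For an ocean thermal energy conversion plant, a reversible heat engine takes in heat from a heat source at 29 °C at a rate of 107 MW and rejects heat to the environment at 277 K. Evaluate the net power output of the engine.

Ẇ ≈ 8.91 MW

T_H = 29 °C → 29 + 273.15 = 302.15 K.
Carnot efficiency: η = 1 − T_C/T_H = 1 − 277.00/302.15 = 0.0832.
W = η·Q_H = 0.0832 × 107 = 8.91 MW.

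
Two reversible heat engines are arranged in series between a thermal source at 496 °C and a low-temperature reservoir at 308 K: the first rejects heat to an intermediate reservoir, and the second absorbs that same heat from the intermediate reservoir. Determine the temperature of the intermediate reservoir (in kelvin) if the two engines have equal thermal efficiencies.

T_H = 496 °C → 496 + 273.15 = 769.15 K.
Equal efficiencies require 1 − T_m/T_H = 1 − T_C/T_m, i.e. T_m/T_H = T_C/T_m, so T_m = √(T_H·T_C) = √(769.15 × 308.00) = 487 K.

T_m ≈ 487 K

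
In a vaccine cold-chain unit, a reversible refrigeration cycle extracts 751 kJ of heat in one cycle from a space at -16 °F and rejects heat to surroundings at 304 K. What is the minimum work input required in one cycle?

T_C = -16 °F → (-16 − 32) × 5/9 = -26.67 °C = 246.48 K.
COP_R = T_C/(T_H − T_C) = 246.48/57.52 = 4.2854.
W = Q_C/COP_R = 751/4.2854 = 175.2 kJ.

W_in ≈ 175.2 kJ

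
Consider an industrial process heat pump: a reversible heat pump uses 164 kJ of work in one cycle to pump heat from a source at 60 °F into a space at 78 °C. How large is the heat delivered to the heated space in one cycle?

Q_H ≈ 922.2 kJ

T_H = 78 °C → 78 + 273.15 = 351.15 K.
T_C = 60 °F → (60 − 32) × 5/9 = 15.56 °C = 288.71 K.
The Carnot heat-pump COP is COP_HP = T_H/(T_H − T_C) = 351.15/62.44 = 5.6234.
Q_H = COP_HP · W = 5.6234 × 164 = 922.2 kJ.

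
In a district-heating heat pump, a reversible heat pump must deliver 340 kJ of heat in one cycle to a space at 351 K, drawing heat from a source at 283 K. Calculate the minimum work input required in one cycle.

W_in ≈ 65.87 kJ

COP_HP = T_H/(T_H − T_C) = 351.00/68.00 = 5.1618.
W = Q_H/COP_HP = 340/5.1618 = 65.87 kJ.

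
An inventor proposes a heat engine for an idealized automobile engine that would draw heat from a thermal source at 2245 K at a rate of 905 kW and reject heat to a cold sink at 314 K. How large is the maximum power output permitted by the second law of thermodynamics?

The second-law ceiling is the Carnot efficiency, η_max = 1 − T_C/T_H = 1 − 314.00/2245.00 = 0.8601.
W_max = η_max · Q_H = 0.8601 × 905 = 778 kW.

Ẇ_max ≈ 778 kW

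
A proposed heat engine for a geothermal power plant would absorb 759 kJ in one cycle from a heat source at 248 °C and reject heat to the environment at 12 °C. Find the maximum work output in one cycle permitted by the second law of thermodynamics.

T_H = 248 °C → 248 + 273.15 = 521.15 K.
T_C = 12 °C → 12 + 273.15 = 285.15 K.
By the Carnot theorem, η_max = 1 − T_C/T_H = 1 − 285.15/521.15 = 0.4528.
W_max = η_max · Q_H = 0.4528 × 759 = 344 kJ.

W_max ≈ 344 kJ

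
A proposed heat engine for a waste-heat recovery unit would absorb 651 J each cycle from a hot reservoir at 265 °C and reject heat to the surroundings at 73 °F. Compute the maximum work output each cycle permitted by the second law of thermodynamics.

W_max ≈ 293.0 J

T_H = 265 °C → 265 + 273.15 = 538.15 K.
T_C = 73 °F → (73 − 32) × 5/9 = 22.78 °C = 295.93 K.
No engine can exceed the Carnot limit: η_max = 1 − T_C/T_H = 1 − 295.93/538.15 = 0.4501.
W_max = η_max · Q_H = 0.4501 × 651 = 293.0 J.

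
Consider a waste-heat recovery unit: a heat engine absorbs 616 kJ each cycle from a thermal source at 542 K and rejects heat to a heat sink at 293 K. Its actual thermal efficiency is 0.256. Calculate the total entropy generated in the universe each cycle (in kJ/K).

W = η·Q_H = 0.256 × 616 = 157.7 kJ, so Q_C = Q_H − W = 458.3 kJ.
Reservoir entropy changes: ΔS_H = −Q_H/T_H = −616/542.00 = -1.137 kJ/K and ΔS_C = +Q_C/T_C = 458.3/293.00 = 1.564 kJ/K.
ΔS_univ = −Q_H/T_H + Q_C/T_C = 0.428 kJ/K (> 0, since η = 0.256 < η_Carnot = 0.459).

ΔS_univ ≈ 0.428 kJ/K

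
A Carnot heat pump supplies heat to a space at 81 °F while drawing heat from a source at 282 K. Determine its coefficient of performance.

T_H = 81 °F → (81 − 32) × 5/9 = 27.22 °C = 300.37 K.
Reversible heating COP: COP_HP = T_H/(T_H − T_C) = 300.37/(300.37 − 282.00) = 16.35.

COP_HP ≈ 16.35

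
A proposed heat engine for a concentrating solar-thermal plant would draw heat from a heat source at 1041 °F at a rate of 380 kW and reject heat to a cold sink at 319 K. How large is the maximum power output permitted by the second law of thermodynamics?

T_H = 1041 °F → (1041 − 32) × 5/9 = 560.56 °C = 833.71 K.
No engine can exceed the Carnot limit: η_max = 1 − T_C/T_H = 1 − 319.00/833.71 = 0.6174.
W_max = η_max · Q_H = 0.6174 × 380 = 235 kW.

Ẇ_max ≈ 235 kW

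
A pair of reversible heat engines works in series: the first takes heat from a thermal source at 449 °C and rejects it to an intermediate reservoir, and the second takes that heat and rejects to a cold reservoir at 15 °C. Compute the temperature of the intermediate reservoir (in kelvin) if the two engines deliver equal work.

T_H = 449 °C → 449 + 273.15 = 722.15 K.
T_C = 15 °C → 15 + 273.15 = 288.15 K.
For reversible stages Q_m = Q_H·(T_m/T_H). Setting W₁ = Q_H(1 − T_m/T_H) equal to W₂ = Q_m(1 − T_C/T_m) = Q_H·(T_m − T_C)/T_H gives T_H − T_m = T_m − T_C, so T_m = (T_H + T_C)/2 = (722.15 + 288.15)/2 = 505 K.

T_m ≈ 505 K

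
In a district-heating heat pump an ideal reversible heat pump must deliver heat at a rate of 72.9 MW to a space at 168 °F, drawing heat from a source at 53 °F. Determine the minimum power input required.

T_H = 168 °F → (168 − 32) × 5/9 = 75.56 °C = 348.71 K.
T_C = 53 °F → (53 − 32) × 5/9 = 11.67 °C = 284.82 K.
COP_HP = T_H/(T_H − T_C) = 348.71/63.89 = 5.4580.
W = Q_H/COP_HP = 72.9/5.4580 = 13.4 MW.

Ẇ_in ≈ 13.4 MW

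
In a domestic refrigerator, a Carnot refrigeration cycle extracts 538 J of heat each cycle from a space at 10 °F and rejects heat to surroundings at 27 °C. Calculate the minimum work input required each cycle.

W_in ≈ 80.9 J

T_H = 27 °C → 27 + 273.15 = 300.15 K.
T_C = 10 °F → (10 − 32) × 5/9 = -12.22 °C = 260.93 K.
Carnot COP: COP_R = T_C/(T_H − T_C) = 260.93/39.22 = 6.6525.
W = Q_C/COP_R = 538/6.6525 = 80.9 J.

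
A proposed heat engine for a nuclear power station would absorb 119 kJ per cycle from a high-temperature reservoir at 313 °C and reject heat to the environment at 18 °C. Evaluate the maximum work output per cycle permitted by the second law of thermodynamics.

W_max ≈ 59.9 kJ

T_H = 313 °C → 313 + 273.15 = 586.15 K.
T_C = 18 °C → 18 + 273.15 = 291.15 K.
The second-law ceiling is the Carnot efficiency, η_max = 1 − T_C/T_H = 1 − 291.15/586.15 = 0.5033.
W_max = η_max · Q_H = 0.5033 × 119 = 59.9 kJ.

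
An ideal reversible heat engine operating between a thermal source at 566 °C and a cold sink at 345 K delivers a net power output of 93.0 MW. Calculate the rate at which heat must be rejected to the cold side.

Q̇_C ≈ 64.9 MW

T_H = 566 °C → 566 + 273.15 = 839.15 K.
Carnot efficiency: η = 1 − T_C/T_H = 1 − 345.00/839.15 = 0.5889.
Since Q_C/Q_H = T_C/T_H and Q_H = W/η, Q_C = W·T_C/(T_H − T_C) = 93.0 × 345.00/494.15 = 64.9 MW.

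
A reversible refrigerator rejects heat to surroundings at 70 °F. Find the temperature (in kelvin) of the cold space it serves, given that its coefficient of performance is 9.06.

T_H = 70 °F → (70 − 32) × 5/9 = 21.11 °C = 294.26 K.
COP_R = T_C/(T_H − T_C) ⇒ T_C = T_H·COP_R/(1 + COP_R) = 294.26 × 9.06/(1 + 9.06) = 265 K.

T_C ≈ 265 K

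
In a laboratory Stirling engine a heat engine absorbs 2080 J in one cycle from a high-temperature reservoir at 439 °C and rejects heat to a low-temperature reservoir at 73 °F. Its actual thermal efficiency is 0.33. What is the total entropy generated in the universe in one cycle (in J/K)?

ΔS_univ ≈ 1.79 J/K

T_H = 439 °C → 439 + 273.15 = 712.15 K.
T_C = 73 °F → (73 − 32) × 5/9 = 22.78 °C = 295.93 K.
W = η·Q_H = 0.33 × 2080 = 686.4 J, so Q_C = Q_H − W = 1394 J.
The hot reservoir loses entropy Q_H/T_H = 2080/712.15 = 2.921 J/K; the cold reservoir gains Q_C/T_C = 1394/295.93 = 4.709 J/K.
ΔS_univ = −Q_H/T_H + Q_C/T_C = 1.79 J/K (> 0, since η = 0.33 < η_Carnot = 0.584).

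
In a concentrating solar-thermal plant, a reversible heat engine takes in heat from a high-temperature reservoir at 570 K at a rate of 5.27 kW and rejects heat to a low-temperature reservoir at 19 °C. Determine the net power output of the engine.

T_C = 19 °C → 19 + 273.15 = 292.15 K.
The Carnot efficiency is η = 1 − T_C/T_H = 1 − 292.15/570.00 = 0.4875.
W = η·Q_H = 0.4875 × 5.27 = 2.57 kW.

Ẇ ≈ 2.57 kW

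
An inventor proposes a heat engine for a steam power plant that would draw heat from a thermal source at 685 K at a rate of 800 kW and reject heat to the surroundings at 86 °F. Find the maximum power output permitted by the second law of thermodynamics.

T_C = 86 °F → (86 − 32) × 5/9 = 30.00 °C = 303.15 K.
No engine can exceed the Carnot limit: η_max = 1 − T_C/T_H = 1 − 303.15/685.00 = 0.5574.
W_max = η_max · Q_H = 0.5574 × 800 = 446 kW.

Ẇ_max ≈ 446 kW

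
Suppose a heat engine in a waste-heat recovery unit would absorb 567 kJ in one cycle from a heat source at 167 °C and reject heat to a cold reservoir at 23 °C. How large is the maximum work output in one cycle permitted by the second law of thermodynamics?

W_max ≈ 186 kJ

T_H = 167 °C → 167 + 273.15 = 440.15 K.
T_C = 23 °C → 23 + 273.15 = 296.15 K.
The upper bound on efficiency is η_max = 1 − T_C/T_H = 1 − 296.15/440.15 = 0.3272.
W_max = η_max · Q_H = 0.3272 × 567 = 186 kJ.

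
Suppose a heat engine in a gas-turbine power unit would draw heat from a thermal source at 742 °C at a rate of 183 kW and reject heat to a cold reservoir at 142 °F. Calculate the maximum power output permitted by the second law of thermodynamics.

Ẇ_max ≈ 123 kW

T_H = 742 °C → 742 + 273.15 = 1015.15 K.
T_C = 142 °F → (142 − 32) × 5/9 = 61.11 °C = 334.26 K.
The upper bound on efficiency is η_max = 1 − T_C/T_H = 1 − 334.26/1015.15 = 0.6707.
W_max = η_max · Q_H = 0.6707 × 183 = 123 kW.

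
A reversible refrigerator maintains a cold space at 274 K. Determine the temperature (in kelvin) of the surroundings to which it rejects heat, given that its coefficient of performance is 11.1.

T_H ≈ 299 K

COP_R = T_C/(T_H − T_C) ⇒ T_H = T_C·(1 + 1/COP_R) = 274.00 × (1 + 1/11.1) = 299 K.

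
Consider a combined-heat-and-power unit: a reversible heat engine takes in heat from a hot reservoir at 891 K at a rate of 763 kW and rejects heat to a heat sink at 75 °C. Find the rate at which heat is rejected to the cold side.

Q̇_C ≈ 298 kW

T_C = 75 °C → 75 + 273.15 = 348.15 K.
Carnot efficiency: η = 1 − T_C/T_H = 1 − 348.15/891.00 = 0.6093.
For a reversible cycle Q_C/Q_H = T_C/T_H, so Q_C = 763 × 348.15/891.00 = 298 kW.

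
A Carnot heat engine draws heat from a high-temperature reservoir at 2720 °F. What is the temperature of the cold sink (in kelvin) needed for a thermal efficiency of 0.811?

T_H = 2720 °F → (2720 − 32) × 5/9 = 1493.33 °C = 1766.48 K.
From η = 1 − T_C/T_H, T_C = T_H·(1 − η) = 1766.48 × (1 − 0.811) = 334 K.

T_C ≈ 334 K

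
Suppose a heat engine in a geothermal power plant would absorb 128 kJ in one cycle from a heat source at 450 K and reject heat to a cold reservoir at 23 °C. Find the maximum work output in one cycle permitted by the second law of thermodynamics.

W_max ≈ 43.8 kJ

T_C = 23 °C → 23 + 273.15 = 296.15 K.
The upper bound on efficiency is η_max = 1 − T_C/T_H = 1 − 296.15/450.00 = 0.3419.
W_max = η_max · Q_H = 0.3419 × 128 = 43.8 kJ.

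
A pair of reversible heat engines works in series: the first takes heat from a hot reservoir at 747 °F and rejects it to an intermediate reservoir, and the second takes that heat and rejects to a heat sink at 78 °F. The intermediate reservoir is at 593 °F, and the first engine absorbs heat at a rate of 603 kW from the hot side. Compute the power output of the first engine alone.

T_H = 747 °F → (747 − 32) × 5/9 = 397.22 °C = 670.37 K.
T_C = 78 °F → (78 − 32) × 5/9 = 25.56 °C = 298.71 K.
T_m = 593 °F → (593 − 32) × 5/9 = 311.67 °C = 584.82 K.
First-stage efficiency η₁ = 1 − T_m/T_H = 1 − 584.82/670.37 = 0.1276.
W₁ = η₁·Q_H = 0.1276 × 603 = 77.0 kW.

Ẇ₁ ≈ 77.0 kW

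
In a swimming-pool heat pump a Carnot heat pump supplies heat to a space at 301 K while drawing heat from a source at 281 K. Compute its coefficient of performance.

COP_HP ≈ 15.1

The Carnot heat-pump COP is COP_HP = T_H/(T_H − T_C) = 301.00/(301.00 − 281.00) = 15.1.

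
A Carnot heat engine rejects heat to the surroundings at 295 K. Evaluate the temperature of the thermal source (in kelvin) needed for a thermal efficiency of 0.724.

From η = 1 − T_C/T_H, solving for T_H gives T_H = T_C/(1 − η) = 295.00/(1 − 0.724) = 1070 K.

T_H ≈ 1070 K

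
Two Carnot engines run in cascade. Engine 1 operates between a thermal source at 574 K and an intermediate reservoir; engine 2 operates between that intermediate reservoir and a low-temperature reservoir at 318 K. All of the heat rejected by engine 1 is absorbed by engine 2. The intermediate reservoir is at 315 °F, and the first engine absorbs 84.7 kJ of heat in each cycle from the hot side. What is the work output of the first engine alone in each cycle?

W₁ ≈ 21.2 kJ

T_m = 315 °F → (315 − 32) × 5/9 = 157.22 °C = 430.37 K.
First-stage efficiency η₁ = 1 − T_m/T_H = 1 − 430.37/574.00 = 0.2502.
W₁ = η₁·Q_H = 0.2502 × 84.7 = 21.2 kJ.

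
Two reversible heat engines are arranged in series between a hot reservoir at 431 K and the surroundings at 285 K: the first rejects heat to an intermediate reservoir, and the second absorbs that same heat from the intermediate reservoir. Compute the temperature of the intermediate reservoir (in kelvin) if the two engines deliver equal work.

T_m ≈ 358 K

For reversible stages Q_m = Q_H·(T_m/T_H). Setting W₁ = Q_H(1 − T_m/T_H) equal to W₂ = Q_m(1 − T_C/T_m) = Q_H·(T_m − T_C)/T_H gives T_H − T_m = T_m − T_C, so T_m = (T_H + T_C)/2 = (431.00 + 285.00)/2 = 358 K.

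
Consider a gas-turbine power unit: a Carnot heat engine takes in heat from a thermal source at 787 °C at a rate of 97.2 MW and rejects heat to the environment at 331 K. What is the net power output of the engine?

Ẇ ≈ 66.85 MW

T_H = 787 °C → 787 + 273.15 = 1060.15 K.
Since the cycle is reversible, η = 1 − T_C/T_H = 1 − 331.00/1060.15 = 0.6878.
W = η·Q_H = 0.6878 × 97.2 = 66.85 MW.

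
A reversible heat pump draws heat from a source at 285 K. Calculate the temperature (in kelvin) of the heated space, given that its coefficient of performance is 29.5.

COP_HP = T_H/(T_H − T_C) ⇒ T_H = T_C·COP_HP/(COP_HP − 1) = 285.00 × 29.5/(29.5 − 1) = 295 K.

T_H ≈ 295 K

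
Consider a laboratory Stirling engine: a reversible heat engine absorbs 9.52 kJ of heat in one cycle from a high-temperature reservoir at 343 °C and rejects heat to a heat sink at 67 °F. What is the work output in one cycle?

T_H = 343 °C → 343 + 273.15 = 616.15 K.
T_C = 67 °F → (67 − 32) × 5/9 = 19.44 °C = 292.59 K.
η_rev = 1 − T_C/T_H = 1 − 292.59/616.15 = 0.5251.
W = η·Q_H = 0.5251 × 9.52 = 5.00 kJ.

W ≈ 5.00 kJ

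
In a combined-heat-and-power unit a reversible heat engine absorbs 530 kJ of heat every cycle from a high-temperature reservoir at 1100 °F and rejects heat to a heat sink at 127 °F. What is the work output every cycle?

T_H = 1100 °F → (1100 − 32) × 5/9 = 593.33 °C = 866.48 K.
T_C = 127 °F → (127 − 32) × 5/9 = 52.78 °C = 325.93 K.
Since the cycle is reversible, η = 1 − T_C/T_H = 1 − 325.93/866.48 = 0.6238.
W = η·Q_H = 0.6238 × 530 = 330.6 kJ.

W ≈ 330.6 kJ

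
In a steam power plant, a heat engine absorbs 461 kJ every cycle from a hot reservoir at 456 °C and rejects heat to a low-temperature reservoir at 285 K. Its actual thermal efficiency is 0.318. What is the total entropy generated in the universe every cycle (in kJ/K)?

T_H = 456 °C → 456 + 273.15 = 729.15 K.
W = η·Q_H = 0.318 × 461 = 146.6 kJ, so Q_C = Q_H − W = 314.4 kJ.
The hot reservoir loses entropy Q_H/T_H = 461/729.15 = 0.6322 kJ/K; the cold reservoir gains Q_C/T_C = 314.4/285.00 = 1.103 kJ/K.
ΔS_univ = −Q_H/T_H + Q_C/T_C = 0.471 kJ/K (> 0, since η = 0.318 < η_Carnot = 0.609).

ΔS_univ ≈ 0.471 kJ/K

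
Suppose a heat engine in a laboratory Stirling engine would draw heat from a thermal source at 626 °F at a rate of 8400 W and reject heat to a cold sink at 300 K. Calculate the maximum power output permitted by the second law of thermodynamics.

Ẇ_max ≈ 4220 W

T_H = 626 °F → (626 − 32) × 5/9 = 330.00 °C = 603.15 K.
The upper bound on efficiency is η_max = 1 − T_C/T_H = 1 − 300.00/603.15 = 0.5026.
W_max = η_max · Q_H = 0.5026 × 8400 = 4220 W.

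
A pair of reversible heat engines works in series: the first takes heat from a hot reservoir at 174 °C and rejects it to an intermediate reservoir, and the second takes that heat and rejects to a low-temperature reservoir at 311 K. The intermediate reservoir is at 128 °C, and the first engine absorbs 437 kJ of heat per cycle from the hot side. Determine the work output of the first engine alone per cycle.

T_H = 174 °C → 174 + 273.15 = 447.15 K.
T_m = 128 °C → 128 + 273.15 = 401.15 K.
First-stage efficiency η₁ = 1 − T_m/T_H = 1 − 401.15/447.15 = 0.1029.
W₁ = η₁·Q_H = 0.1029 × 437 = 45.0 kJ.

W₁ ≈ 45.0 kJ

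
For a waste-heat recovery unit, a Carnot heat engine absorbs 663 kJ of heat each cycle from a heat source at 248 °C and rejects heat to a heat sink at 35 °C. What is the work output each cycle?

W ≈ 271 kJ

T_H = 248 °C → 248 + 273.15 = 521.15 K.
T_C = 35 °C → 35 + 273.15 = 308.15 K.
Carnot efficiency: η = 1 − T_C/T_H = 1 − 308.15/521.15 = 0.4087.
W = η·Q_H = 0.4087 × 663 = 271 kJ.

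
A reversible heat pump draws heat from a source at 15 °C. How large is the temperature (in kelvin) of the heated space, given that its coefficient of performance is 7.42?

T_H ≈ 333 K

T_C = 15 °C → 15 + 273.15 = 288.15 K.
COP_HP = T_H/(T_H − T_C) ⇒ T_H = T_C·COP_HP/(COP_HP − 1) = 288.15 × 7.42/(7.42 − 1) = 333 K.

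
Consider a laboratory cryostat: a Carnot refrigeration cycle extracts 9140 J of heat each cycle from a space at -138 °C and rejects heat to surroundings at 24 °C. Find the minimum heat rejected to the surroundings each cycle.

Q_H ≈ 20100 J

T_H = 24 °C → 24 + 273.15 = 297.15 K.
T_C = -138 °C → -138 + 273.15 = 135.15 K.
For a reversible cycle Q_H/Q_C = T_H/T_C, so Q_H = Q_C·T_H/T_C = 9140 × 297.15/135.15 = 20100 J.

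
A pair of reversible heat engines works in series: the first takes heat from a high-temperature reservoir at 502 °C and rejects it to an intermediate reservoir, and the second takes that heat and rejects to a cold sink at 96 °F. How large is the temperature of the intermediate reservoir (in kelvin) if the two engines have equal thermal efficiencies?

T_m ≈ 489.2 K

T_H = 502 °C → 502 + 273.15 = 775.15 K.
T_C = 96 °F → (96 − 32) × 5/9 = 35.56 °C = 308.71 K.
Equal efficiencies require 1 − T_m/T_H = 1 − T_C/T_m, i.e. T_m/T_H = T_C/T_m, so T_m = √(T_H·T_C) = √(775.15 × 308.71) = 489.2 K.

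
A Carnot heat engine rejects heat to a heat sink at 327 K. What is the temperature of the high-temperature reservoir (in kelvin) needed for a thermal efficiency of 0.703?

T_H ≈ 1100 K

From η = 1 − T_C/T_H, solving for T_H gives T_H = T_C/(1 − η) = 327.00/(1 − 0.703) = 1100 K.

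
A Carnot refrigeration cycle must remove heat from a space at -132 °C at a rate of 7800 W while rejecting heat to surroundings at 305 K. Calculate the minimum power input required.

T_C = -132 °C → -132 + 273.15 = 141.15 K.
Carnot COP: COP_R = T_C/(T_H − T_C) = 141.15/163.85 = 0.8615.
W = Q_C/COP_R = 7800/0.8615 = 9050 W.

Ẇ_in ≈ 9050 W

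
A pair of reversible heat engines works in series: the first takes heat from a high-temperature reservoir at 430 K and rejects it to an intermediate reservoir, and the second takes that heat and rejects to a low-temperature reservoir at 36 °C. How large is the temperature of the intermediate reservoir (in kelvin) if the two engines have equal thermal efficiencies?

T_m ≈ 365 K

T_C = 36 °C → 36 + 273.15 = 309.15 K.
Equal efficiencies require 1 − T_m/T_H = 1 − T_C/T_m, i.e. T_m/T_H = T_C/T_m, so T_m = √(T_H·T_C) = √(430.00 × 309.15) = 365 K.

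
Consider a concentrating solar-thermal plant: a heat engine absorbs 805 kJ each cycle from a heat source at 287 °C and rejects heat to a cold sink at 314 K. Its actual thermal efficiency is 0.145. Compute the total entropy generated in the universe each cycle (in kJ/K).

ΔS_univ ≈ 0.755 kJ/K

T_H = 287 °C → 287 + 273.15 = 560.15 K.
W = η·Q_H = 0.145 × 805 = 116.7 kJ, so Q_C = Q_H − W = 688.3 kJ.
Entropy balance on the reservoirs: −Q_H/T_H = -1.437 kJ/K, +Q_C/T_C = 2.192 kJ/K.
ΔS_univ = −Q_H/T_H + Q_C/T_C = 0.755 kJ/K (> 0, since η = 0.145 < η_Carnot = 0.439).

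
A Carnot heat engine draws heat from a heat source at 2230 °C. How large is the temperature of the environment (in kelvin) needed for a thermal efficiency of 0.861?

T_C ≈ 348 K

T_H = 2230 °C → 2230 + 273.15 = 2503.15 K.
From η = 1 − T_C/T_H, T_C = T_H·(1 − η) = 2503.15 × (1 − 0.861) = 348 K.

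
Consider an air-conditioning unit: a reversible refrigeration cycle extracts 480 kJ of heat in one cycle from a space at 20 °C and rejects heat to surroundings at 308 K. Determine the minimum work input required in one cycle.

W_in ≈ 24.3 kJ

T_C = 20 °C → 20 + 273.15 = 293.15 K.
For a reversible refrigerator, COP_R = T_C/(T_H − T_C) = 293.15/14.85 = 19.7407.
W = Q_C/COP_R = 480/19.7407 = 24.3 kJ.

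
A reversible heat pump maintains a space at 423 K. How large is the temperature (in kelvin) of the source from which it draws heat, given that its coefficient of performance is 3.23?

T_C ≈ 292 K

COP_HP = T_H/(T_H − T_C) ⇒ T_C = T_H·(COP_HP − 1)/COP_HP = 423.00 × (3.23 − 1)/3.23 = 292 K.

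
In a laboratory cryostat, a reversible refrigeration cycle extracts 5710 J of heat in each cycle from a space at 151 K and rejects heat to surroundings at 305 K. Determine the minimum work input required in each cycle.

The reversible coefficient of performance is COP_R = T_C/(T_H − T_C) = 151.00/154.00 = 0.9805.
W = Q_C/COP_R = 5710/0.9805 = 5820 J.

W_in ≈ 5820 J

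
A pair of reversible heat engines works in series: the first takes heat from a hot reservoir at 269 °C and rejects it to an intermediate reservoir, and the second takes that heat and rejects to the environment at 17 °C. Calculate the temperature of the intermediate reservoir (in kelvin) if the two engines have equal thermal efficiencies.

T_H = 269 °C → 269 + 273.15 = 542.15 K.
T_C = 17 °C → 17 + 273.15 = 290.15 K.
Equal efficiencies require 1 − T_m/T_H = 1 − T_C/T_m, i.e. T_m/T_H = T_C/T_m, so T_m = √(T_H·T_C) = √(542.15 × 290.15) = 397 K.

T_m ≈ 397 K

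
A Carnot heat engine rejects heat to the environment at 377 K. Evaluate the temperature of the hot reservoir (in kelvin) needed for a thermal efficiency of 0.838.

From η = 1 − T_C/T_H, solving for T_H gives T_H = T_C/(1 − η) = 377.00/(1 − 0.838) = 2330 K.

T_H ≈ 2330 K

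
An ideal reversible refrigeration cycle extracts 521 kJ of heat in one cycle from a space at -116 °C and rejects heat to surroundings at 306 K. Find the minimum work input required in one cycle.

W_in ≈ 493 kJ

T_C = -116 °C → -116 + 273.15 = 157.15 K.
For a reversible refrigerator, COP_R = T_C/(T_H − T_C) = 157.15/148.85 = 1.0558.
W = Q_C/COP_R = 521/1.0558 = 493 kJ.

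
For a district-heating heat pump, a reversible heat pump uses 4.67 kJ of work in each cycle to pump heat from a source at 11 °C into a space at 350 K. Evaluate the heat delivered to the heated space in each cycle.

Q_H ≈ 24.8 kJ

T_C = 11 °C → 11 + 273.15 = 284.15 K.
COP_HP = T_H/(T_H − T_C) = 350.00/65.85 = 5.3151.
Q_H = COP_HP · W = 5.3151 × 4.67 = 24.8 kJ.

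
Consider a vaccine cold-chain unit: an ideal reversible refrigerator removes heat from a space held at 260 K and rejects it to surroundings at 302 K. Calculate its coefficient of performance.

For a reversible refrigerator, COP_R = T_C/(T_H − T_C) = 260.00/(302.00 − 260.00) = 6.190.

COP_R ≈ 6.190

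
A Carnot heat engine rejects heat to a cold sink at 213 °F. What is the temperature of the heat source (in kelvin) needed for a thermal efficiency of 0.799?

T_H ≈ 1860 K

T_C = 213 °F → (213 − 32) × 5/9 = 100.56 °C = 373.71 K.
From η = 1 − T_C/T_H, solving for T_H gives T_H = T_C/(1 − η) = 373.71/(1 − 0.799) = 1860 K.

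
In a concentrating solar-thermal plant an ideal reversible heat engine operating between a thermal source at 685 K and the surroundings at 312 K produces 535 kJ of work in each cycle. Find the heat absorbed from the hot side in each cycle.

Q_H ≈ 983 kJ

Since the cycle is reversible, η = 1 − T_C/T_H = 1 − 312.00/685.00 = 0.5445.
Q_H = W/η = 535/0.5445 = 983 kJ.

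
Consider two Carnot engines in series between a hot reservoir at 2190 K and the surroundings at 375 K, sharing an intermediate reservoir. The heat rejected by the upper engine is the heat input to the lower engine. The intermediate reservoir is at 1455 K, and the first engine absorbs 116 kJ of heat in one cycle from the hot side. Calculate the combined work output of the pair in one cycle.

Two reversible stages in series are equivalent to a single Carnot engine between T_H and T_C, so η_total = 1 − T_C/T_H = 1 − 375.00/2190.00 = 0.8288.
W_total = η_total · Q_H = 0.8288 × 116 = 96.1 kJ.

W_total ≈ 96.1 kJ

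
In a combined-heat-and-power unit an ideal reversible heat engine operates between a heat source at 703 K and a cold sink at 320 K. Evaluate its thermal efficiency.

η ≈ 0.545

The Carnot efficiency is η = 1 − T_C/T_H = 1 − 320.00/703.00 = 0.545.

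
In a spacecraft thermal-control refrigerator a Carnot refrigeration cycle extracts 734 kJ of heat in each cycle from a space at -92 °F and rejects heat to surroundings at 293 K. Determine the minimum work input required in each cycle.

T_C = -92 °F → (-92 − 32) × 5/9 = -68.89 °C = 204.26 K.
For a reversible refrigerator, COP_R = T_C/(T_H − T_C) = 204.26/88.74 = 2.3018.
W = Q_C/COP_R = 734/2.3018 = 319 kJ.

W_in ≈ 319 kJ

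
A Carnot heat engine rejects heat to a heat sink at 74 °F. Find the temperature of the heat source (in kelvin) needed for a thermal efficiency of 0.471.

T_H ≈ 560.5 K

T_C = 74 °F → (74 − 32) × 5/9 = 23.33 °C = 296.48 K.
From η = 1 − T_C/T_H, solving for T_H gives T_H = T_C/(1 − η) = 296.48/(1 − 0.471) = 560.5 K.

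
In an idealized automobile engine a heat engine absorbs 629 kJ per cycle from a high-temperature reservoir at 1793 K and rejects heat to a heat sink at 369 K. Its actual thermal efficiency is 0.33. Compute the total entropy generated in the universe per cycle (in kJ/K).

ΔS_univ ≈ 0.7913 kJ/K

W = η·Q_H = 0.33 × 629 = 207.6 kJ, so Q_C = Q_H − W = 421.4 kJ.
Reservoir entropy changes: ΔS_H = −Q_H/T_H = −629/1793.00 = -0.3508 kJ/K and ΔS_C = +Q_C/T_C = 421.4/369.00 = 1.142 kJ/K.
ΔS_univ = −Q_H/T_H + Q_C/T_C = 0.7913 kJ/K (> 0, since η = 0.33 < η_Carnot = 0.794).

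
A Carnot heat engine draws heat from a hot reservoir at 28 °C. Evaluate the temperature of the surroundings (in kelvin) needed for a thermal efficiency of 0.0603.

T_H = 28 °C → 28 + 273.15 = 301.15 K.
From η = 1 − T_C/T_H, T_C = T_H·(1 − η) = 301.15 × (1 − 0.0603) = 283 K.

T_C ≈ 283 K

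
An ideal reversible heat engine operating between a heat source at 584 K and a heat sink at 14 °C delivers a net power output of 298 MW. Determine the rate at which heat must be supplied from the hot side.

Q̇_H ≈ 586.3 MW

T_C = 14 °C → 14 + 273.15 = 287.15 K.
The Carnot efficiency is η = 1 − T_C/T_H = 1 − 287.15/584.00 = 0.5083.
Q_H = W/η = 298/0.5083 = 586.3 MW.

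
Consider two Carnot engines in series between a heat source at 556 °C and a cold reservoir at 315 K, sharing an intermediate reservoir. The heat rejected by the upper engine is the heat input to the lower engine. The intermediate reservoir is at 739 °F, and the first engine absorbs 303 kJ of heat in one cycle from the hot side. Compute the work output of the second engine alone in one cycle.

W₂ ≈ 128 kJ

T_H = 556 °C → 556 + 273.15 = 829.15 K.
T_m = 739 °F → (739 − 32) × 5/9 = 392.78 °C = 665.93 K.
Heat entering the second stage: Q_m = Q_H·(T_m/T_H) = 303 × 665.93/829.15 = 243 kJ.
Second-stage efficiency η₂ = 1 − T_C/T_m = 1 − 315.00/665.93 = 0.5270, so W₂ = η₂·Q_m = 128 kJ.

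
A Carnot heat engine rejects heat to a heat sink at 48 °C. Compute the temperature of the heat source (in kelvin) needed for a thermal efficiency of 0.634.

T_H ≈ 877 K

T_C = 48 °C → 48 + 273.15 = 321.15 K.
From η = 1 − T_C/T_H, solving for T_H gives T_H = T_C/(1 − η) = 321.15/(1 − 0.634) = 877 K.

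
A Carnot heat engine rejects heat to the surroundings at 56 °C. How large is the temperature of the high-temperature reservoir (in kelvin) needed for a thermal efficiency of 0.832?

T_C = 56 °C → 56 + 273.15 = 329.15 K.
From η = 1 − T_C/T_H, solving for T_H gives T_H = T_C/(1 − η) = 329.15/(1 − 0.832) = 1959 K.

T_H ≈ 1959 K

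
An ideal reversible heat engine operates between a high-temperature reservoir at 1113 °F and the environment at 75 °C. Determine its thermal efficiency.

η ≈ 0.602

T_H = 1113 °F → (1113 − 32) × 5/9 = 600.56 °C = 873.71 K.
T_C = 75 °C → 75 + 273.15 = 348.15 K.
Carnot efficiency: η = 1 − T_C/T_H = 1 − 348.15/873.71 = 0.602.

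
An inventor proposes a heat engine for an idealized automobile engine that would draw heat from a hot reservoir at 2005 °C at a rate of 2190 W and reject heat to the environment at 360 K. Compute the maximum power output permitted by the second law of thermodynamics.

Ẇ_max ≈ 1844 W

T_H = 2005 °C → 2005 + 273.15 = 2278.15 K.
No engine can exceed the Carnot limit: η_max = 1 − T_C/T_H = 1 − 360.00/2278.15 = 0.8420.
W_max = η_max · Q_H = 0.8420 × 2190 = 1844 W.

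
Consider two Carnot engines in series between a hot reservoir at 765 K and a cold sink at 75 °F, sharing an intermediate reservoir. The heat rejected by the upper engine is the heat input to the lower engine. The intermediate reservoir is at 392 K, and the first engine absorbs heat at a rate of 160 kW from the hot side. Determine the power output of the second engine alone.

Ẇ₂ ≈ 19.9 kW

T_C = 75 °F → (75 − 32) × 5/9 = 23.89 °C = 297.04 K.
Heat entering the second stage: Q_m = Q_H·(T_m/T_H) = 160 × 392.00/765.00 = 82.0 kW.
Second-stage efficiency η₂ = 1 − T_C/T_m = 1 − 297.04/392.00 = 0.2422, so W₂ = η₂·Q_m = 19.9 kW.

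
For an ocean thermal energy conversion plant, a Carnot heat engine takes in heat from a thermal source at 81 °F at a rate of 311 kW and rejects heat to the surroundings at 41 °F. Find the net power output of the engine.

T_H = 81 °F → (81 − 32) × 5/9 = 27.22 °C = 300.37 K.
T_C = 41 °F → (41 − 32) × 5/9 = 5.00 °C = 278.15 K.
For a reversible engine, η = 1 − T_C/T_H = 1 − 278.15/300.37 = 0.0740.
W = η·Q_H = 0.0740 × 311 = 23.0 kW.

Ẇ ≈ 23.0 kW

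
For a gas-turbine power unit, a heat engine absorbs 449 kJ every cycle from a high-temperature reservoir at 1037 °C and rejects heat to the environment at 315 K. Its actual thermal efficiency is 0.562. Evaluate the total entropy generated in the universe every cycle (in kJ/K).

ΔS_univ ≈ 0.2816 kJ/K

T_H = 1037 °C → 1037 + 273.15 = 1310.15 K.
W = η·Q_H = 0.562 × 449 = 252.3 kJ, so Q_C = Q_H − W = 196.7 kJ.
Entropy balance on the reservoirs: −Q_H/T_H = -0.3427 kJ/K, +Q_C/T_C = 0.6243 kJ/K.
ΔS_univ = −Q_H/T_H + Q_C/T_C = 0.2816 kJ/K (> 0, since η = 0.562 < η_Carnot = 0.760).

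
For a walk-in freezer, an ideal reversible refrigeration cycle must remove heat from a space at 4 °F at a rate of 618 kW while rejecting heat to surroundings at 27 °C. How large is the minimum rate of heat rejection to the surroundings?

Q̇_H ≈ 720 kW

T_H = 27 °C → 27 + 273.15 = 300.15 K.
T_C = 4 °F → (4 − 32) × 5/9 = -15.56 °C = 257.59 K.
For a reversible cycle Q_H/Q_C = T_H/T_C, so Q_H = Q_C·T_H/T_C = 618 × 300.15/257.59 = 720 kW.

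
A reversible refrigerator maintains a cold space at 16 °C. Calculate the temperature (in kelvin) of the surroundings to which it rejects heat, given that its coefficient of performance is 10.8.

T_H ≈ 316 K

T_C = 16 °C → 16 + 273.15 = 289.15 K.
COP_R = T_C/(T_H − T_C) ⇒ T_H = T_C·(1 + 1/COP_R) = 289.15 × (1 + 1/10.8) = 316 K.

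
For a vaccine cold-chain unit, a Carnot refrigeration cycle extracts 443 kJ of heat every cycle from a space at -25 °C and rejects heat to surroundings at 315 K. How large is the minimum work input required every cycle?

W_in ≈ 119 kJ

T_C = -25 °C → -25 + 273.15 = 248.15 K.
For a reversible refrigerator, COP_R = T_C/(T_H − T_C) = 248.15/66.85 = 3.7120.
W = Q_C/COP_R = 443/3.7120 = 119 kJ.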